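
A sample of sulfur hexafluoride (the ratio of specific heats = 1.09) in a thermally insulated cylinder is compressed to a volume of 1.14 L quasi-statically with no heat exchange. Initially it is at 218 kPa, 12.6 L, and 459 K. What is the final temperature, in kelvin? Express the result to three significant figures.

Adiabatic: T₁V₁^(γ−1) = T₂V₂^(γ−1) ⇒ T₂ = T₁ (V₁/V₂)^(γ−1).
T₂ = 459 × (12.6/1.14)^(0.09) = 569.8 K.

T₂ ≈ 570 K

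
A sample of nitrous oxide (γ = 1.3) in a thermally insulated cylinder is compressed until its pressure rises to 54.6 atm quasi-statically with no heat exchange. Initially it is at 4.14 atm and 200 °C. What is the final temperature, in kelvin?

Along an adiabat T P^((1−γ)/γ) is constant, so T₂ = T₁ (P₂/P₁)^((γ−1)/γ).
T₁ = 200 °C = 473.1 K.
T₂ = 473.1 × (54.6/4.14)^(0.231) = 858 K.

T₂ ≈ 858 K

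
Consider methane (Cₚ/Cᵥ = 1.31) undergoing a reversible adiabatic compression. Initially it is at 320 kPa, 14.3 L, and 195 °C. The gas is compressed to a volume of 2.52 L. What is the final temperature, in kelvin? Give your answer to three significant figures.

T₂ ≈ 802 K

For a reversible adiabat TV^(γ−1) is constant, so T₂ = T₁ (V₁/V₂)^(γ−1).
T₁ = 195 °C = 468.1 K.
T₂ = 468.1 × (14.3/2.52)^(0.31) = 801.9 K.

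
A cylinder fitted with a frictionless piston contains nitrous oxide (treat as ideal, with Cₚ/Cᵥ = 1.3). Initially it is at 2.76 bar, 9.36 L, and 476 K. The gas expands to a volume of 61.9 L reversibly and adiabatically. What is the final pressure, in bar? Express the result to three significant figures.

P₂ ≈ 0.237 bar

Adiabatic: P₁V₁^γ = P₂V₂^γ ⇒ P₂ = P₁ (V₁/V₂)^γ.
P₂ = 2.76 × (9.36/61.9)^(1.3) = 0.2368 bar.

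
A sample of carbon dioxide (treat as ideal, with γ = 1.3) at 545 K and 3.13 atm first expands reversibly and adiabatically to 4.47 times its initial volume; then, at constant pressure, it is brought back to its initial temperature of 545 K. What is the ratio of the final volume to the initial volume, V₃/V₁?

Adiabatic step: V₂/V₁ = 4.47; T₂ = T₁·(1/4.47)^(0.3) = 347.8 K.
Isobaric step: V₃/V₂ = T₃/T₂ = 545/347.8.
V₃/V₁ = (V₂/V₁)(V₃/V₂) = 4.47 × (545/347.8) = 7.005.

V₃/V₁ ≈ 7.00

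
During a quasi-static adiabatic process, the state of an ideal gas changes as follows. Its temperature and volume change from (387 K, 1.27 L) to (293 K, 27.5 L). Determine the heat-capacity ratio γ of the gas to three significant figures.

γ ≈ 1.09

TV^(γ−1) = const ⇒ γ − 1 = ln(T₂/T₁) / ln(V₁/V₂).
γ = 1 + ln(293/387) / ln(1.27/27.5) = 1.09.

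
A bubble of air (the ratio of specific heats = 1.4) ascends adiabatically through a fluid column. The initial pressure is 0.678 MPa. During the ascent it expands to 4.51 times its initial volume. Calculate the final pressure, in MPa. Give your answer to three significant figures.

P₂ ≈ 0.0823 MPa

Adiabatic: P₁V₁^γ = P₂V₂^γ ⇒ P₂ = P₁ (V₁/V₂)^γ.
P₂ = 0.678 × (1/4.51)^(1.4) = 0.0823 MPa.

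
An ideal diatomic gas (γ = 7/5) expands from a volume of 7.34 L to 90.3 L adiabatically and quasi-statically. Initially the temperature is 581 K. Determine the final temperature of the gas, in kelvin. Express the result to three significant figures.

T₂ ≈ 213 K

Adiabatic: T₁V₁^(γ−1) = T₂V₂^(γ−1) ⇒ T₂ = T₁ (V₁/V₂)^(γ−1).
T₂ = 581 × (7.34/90.3)^(2/5) = 212.9 K.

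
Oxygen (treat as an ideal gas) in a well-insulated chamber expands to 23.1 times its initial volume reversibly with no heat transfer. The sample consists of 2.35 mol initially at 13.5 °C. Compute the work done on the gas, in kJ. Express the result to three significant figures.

Adiabatic: T₁V₁^(γ−1) = T₂V₂^(γ−1) ⇒ T₂ = T₁ (V₁/V₂)^(γ−1).
γ = 7/5 for a diatomic ideal gas, so γ−1 = 2/5.
T₁ = 13.5 °C = 286.6 K.
T₂ = 286.6 × (1/23.1)^(2/5) = 81.64 K.
Q = 0, so ΔU = W_on_gas = nCᵥΔT with Cᵥ = R/(γ−1) = 20.79 J/(mol·K).
ΔU = 2.35 × 20.79 × (81.64 − 286.6) = -10010 J.

W ≈ -10.0 kJ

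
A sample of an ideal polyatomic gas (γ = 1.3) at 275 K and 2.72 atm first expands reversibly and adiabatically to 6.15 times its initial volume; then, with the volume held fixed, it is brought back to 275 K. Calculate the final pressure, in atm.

P₃ ≈ 0.442 atm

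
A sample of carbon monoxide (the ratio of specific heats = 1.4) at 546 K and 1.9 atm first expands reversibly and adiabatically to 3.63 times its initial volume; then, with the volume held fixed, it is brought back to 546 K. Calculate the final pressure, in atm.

P₃ ≈ 0.523 atm

Adiabatic step (PV^γ = const): P₂ = 1.9×(1/3.63)^(1.4) = 0.3125 atm; T₂ = 546×(1/3.63)^(0.4) = 326 K.
Isochoric: P₃ = P₂(T₃/T₂) = 0.3125 × (546/326) = 0.5234 atm.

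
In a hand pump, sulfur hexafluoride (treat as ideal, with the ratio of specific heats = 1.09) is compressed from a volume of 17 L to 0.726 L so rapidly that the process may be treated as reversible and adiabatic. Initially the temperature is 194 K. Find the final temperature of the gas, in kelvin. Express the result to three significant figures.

Adiabatic: T₁V₁^(γ−1) = T₂V₂^(γ−1) ⇒ T₂ = T₁ (V₁/V₂)^(γ−1).
T₂ = 194 × (17/0.726)^(0.09) = 257.7 K.

T₂ ≈ 258 K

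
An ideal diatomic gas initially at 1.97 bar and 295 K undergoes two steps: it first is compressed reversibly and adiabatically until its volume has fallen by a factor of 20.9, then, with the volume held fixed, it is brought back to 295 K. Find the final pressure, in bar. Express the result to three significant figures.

P₃ ≈ 41.2 bar

For a diatomic ideal gas γ = 7/5.
Adiabatic step (PV^γ = const): P₂ = 1.97×20.9^(7/5) = 138.9 bar; T₂ = 295×20.9^(2/5) = 995.1 K.
Isochoric: P₃ = P₂(T₃/T₂) = 138.9 × (295/995.1) = 41.17 bar.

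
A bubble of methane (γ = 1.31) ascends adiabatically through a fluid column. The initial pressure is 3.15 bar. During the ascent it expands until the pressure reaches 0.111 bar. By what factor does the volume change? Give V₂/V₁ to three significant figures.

From PV^γ = const, V₂/V₁ = (P₁/P₂)^(1/γ).
V₂/V₁ = (3.15/0.111)^(0.763) = 12.86.

V₂/V₁ ≈ 12.9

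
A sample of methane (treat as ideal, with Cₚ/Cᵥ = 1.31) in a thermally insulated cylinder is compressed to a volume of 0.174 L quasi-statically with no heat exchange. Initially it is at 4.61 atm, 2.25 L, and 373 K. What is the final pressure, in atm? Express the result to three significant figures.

Adiabatic: P₁V₁^γ = P₂V₂^γ ⇒ P₂ = P₁ (V₁/V₂)^γ.
P₂ = 4.61 × (2.25/0.174)^(1.31) = 131.8 atm.

P₂ ≈ 132 atm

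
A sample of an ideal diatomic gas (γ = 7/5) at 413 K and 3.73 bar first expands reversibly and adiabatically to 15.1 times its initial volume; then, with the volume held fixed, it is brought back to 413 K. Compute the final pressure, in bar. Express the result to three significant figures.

Adiabatic step (PV^γ = const): P₂ = 3.73×(1/15.1)^(7/5) = 0.0834 bar; T₂ = 413×(1/15.1)^(2/5) = 139.4 K.
Isochoric: P₃ = P₂(T₃/T₂) = 0.0834 × (413/139.4) = 0.247 bar.

P₃ ≈ 0.247 bar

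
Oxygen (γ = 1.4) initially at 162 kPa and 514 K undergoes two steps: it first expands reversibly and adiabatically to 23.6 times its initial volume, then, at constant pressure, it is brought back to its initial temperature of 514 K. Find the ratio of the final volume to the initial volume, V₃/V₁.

Adiabatic step: V₂/V₁ = 23.6; T₂ = T₁·(1/23.6)^(0.4) = 145.1 K.
Isobaric step: V₃/V₂ = T₃/T₂ = 514/145.1.
V₃/V₁ = (V₂/V₁)(V₃/V₂) = 23.6 × (514/145.1) = 83.58.

V₃/V₁ ≈ 83.6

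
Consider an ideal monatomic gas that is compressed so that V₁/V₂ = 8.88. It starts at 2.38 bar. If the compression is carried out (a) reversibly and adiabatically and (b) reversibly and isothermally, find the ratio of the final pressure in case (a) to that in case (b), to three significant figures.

For a monatomic ideal gas γ = 5/3.
Isothermal: P_b = P₁(V₁/V₂) = 2.38×8.88.
Adiabatic: P_a = P₁(V₁/V₂)^γ = 2.38×8.88^(5/3).
P_a/P_b = (V₁/V₂)^(γ−1) = 8.88^(2/3) = 4.288.

P_adiabatic / P_isothermal ≈ 4.29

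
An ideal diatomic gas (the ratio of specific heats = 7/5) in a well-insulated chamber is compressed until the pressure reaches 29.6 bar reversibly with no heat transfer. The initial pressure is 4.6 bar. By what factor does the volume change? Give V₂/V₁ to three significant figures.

V₂/V₁ ≈ 0.265

From PV^γ = const, V₂/V₁ = (P₁/P₂)^(1/γ).
V₂/V₁ = (4.6/29.6)^(5/7) = 0.2645.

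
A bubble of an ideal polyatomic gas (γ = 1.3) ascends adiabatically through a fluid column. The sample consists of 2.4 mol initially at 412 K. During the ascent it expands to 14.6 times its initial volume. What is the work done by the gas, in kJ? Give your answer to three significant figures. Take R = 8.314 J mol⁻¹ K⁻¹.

For a reversible adiabat TV^(γ−1) is constant, so T₂ = T₁ (V₁/V₂)^(γ−1).
T₂ = 412 × (1/14.6)^(0.3) = 184.3 K.
Q = 0, so ΔU = W_on_gas = nCᵥΔT with Cᵥ = R/(γ−1) = 27.71 J/(mol·K).
ΔU = 2.4 × 27.71 × (184.3 − 412) = -15140 J.
Work done by the gas = −ΔU = 15140 J.

W ≈ 15.1 kJ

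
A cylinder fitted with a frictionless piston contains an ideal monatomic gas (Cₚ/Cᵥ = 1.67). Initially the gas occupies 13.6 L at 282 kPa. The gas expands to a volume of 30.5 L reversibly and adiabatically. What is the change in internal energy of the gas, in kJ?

ΔU ≈ -2.39 kJ

P₂ = P₁(V₁/V₂)^γ = 282×(13.6/30.5)^(1.67) = 73.19 kPa.
For a reversible adiabat, W_by_gas = (P₁V₁ − P₂V₂)/(γ−1).
W_by = (282000×0.0136 − 73190×0.0305) / (0.67) = 2392 J.
Q = 0 ⇒ ΔU = −W_by = -2392 J.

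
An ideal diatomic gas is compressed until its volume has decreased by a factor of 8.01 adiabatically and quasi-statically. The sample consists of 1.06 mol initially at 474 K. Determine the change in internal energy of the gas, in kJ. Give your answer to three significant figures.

Adiabatic: T₁V₁^(γ−1) = T₂V₂^(γ−1) ⇒ T₂ = T₁ (V₁/V₂)^(γ−1).
γ = 7/5 for a diatomic ideal gas, so γ−1 = 2/5.
T₂ = 474 × 8.01^(2/5) = 1090 K.
Q = 0, so ΔU = W_on_gas = nCᵥΔT with Cᵥ = R/(γ−1) = 20.79 J/(mol·K).
ΔU = 1.06 × 20.79 × (1090 − 474) = 13560 J.

ΔU ≈ 13.6 kJ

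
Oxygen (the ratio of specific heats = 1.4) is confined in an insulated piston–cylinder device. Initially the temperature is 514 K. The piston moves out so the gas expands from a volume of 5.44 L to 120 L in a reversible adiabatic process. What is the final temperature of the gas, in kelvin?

T₂ ≈ 149 K

Adiabatic: T₁V₁^(γ−1) = T₂V₂^(γ−1) ⇒ T₂ = T₁ (V₁/V₂)^(γ−1).
T₂ = 514 × (5.44/120)^(0.4) = 149.1 K.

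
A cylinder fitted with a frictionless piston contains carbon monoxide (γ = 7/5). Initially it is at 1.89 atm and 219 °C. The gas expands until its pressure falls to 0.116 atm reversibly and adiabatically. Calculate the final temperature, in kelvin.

Adiabatic: T₂/T₁ = (P₂/P₁)^((γ−1)/γ).
T₁ = 219 °C = 492.1 K.
T₂ = 492.1 × (0.116/1.89)^(2/7) = 221.7 K.

T₂ ≈ 222 K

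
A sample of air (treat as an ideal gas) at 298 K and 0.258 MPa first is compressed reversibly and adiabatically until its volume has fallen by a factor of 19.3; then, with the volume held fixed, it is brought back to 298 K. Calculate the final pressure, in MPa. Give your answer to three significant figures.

P₃ ≈ 4.98 MPa

For a diatomic ideal gas γ = 7/5.
Adiabatic step (PV^γ = const): P₂ = 0.258×19.3^(7/5) = 16.27 MPa; T₂ = 298×19.3^(2/5) = 973.7 K.
Isochoric: P₃ = P₂(T₃/T₂) = 16.27 × (298/973.7) = 4.979 MPa.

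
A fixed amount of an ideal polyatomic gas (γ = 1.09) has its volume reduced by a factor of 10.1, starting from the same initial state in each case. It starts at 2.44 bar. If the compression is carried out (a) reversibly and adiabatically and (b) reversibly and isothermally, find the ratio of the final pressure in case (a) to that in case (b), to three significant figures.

Isothermal: P_b = P₁(V₁/V₂) = 2.44×10.1.
Adiabatic: P_a = P₁(V₁/V₂)^γ = 2.44×10.1^(1.09).
P_a/P_b = (V₁/V₂)^(γ−1) = 10.1^(0.09) = 1.231.

P_adiabatic / P_isothermal ≈ 1.23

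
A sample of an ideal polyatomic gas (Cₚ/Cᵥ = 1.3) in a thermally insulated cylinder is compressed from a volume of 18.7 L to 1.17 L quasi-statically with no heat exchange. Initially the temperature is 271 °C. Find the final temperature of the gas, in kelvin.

T₂ ≈ 1250 K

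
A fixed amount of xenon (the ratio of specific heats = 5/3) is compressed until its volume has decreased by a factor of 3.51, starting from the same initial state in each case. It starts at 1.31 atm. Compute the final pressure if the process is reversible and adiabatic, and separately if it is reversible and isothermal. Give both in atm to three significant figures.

adiabatic: 10.6 atm; isothermal: 4.60 atm

Isothermal: P₂ = P₁(V₁/V₂) = 1.31×3.51 = 4.598 atm.
Adiabatic: P₂ = P₁(V₁/V₂)^γ = 1.31×3.51^(5/3) = 10.62 atm.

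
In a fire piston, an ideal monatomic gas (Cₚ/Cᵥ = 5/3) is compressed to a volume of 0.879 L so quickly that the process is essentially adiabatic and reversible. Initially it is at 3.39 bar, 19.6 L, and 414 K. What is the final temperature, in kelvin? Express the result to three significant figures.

T₂ ≈ 3280 K

Adiabatic: T₁V₁^(γ−1) = T₂V₂^(γ−1) ⇒ T₂ = T₁ (V₁/V₂)^(γ−1).
T₂ = 414 × (19.6/0.879)^(2/3) = 3280 K.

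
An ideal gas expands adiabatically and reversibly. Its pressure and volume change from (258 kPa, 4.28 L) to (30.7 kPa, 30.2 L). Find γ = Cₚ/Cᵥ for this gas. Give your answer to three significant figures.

γ ≈ 1.09

PV^γ = const ⇒ γ = ln(P₂/P₁) / ln(V₁/V₂).
γ = ln(30.7/258) / ln(4.28/30.2) = 1.089.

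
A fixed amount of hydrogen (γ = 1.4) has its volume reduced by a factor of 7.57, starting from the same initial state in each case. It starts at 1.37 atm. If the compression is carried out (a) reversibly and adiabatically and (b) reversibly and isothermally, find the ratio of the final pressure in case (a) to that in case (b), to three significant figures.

P_adiabatic / P_isothermal ≈ 2.25

Isothermal: P_b = P₁(V₁/V₂) = 1.37×7.57.
Adiabatic: P_a = P₁(V₁/V₂)^γ = 1.37×7.57^(1.4).
P_a/P_b = (V₁/V₂)^(γ−1) = 7.57^(0.4) = 2.247.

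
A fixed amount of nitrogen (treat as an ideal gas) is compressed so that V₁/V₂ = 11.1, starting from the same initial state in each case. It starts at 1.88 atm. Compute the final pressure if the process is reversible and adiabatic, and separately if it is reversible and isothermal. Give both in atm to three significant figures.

For a diatomic ideal gas γ = 7/5.
Isothermal: P₂ = P₁(V₁/V₂) = 1.88×11.1 = 20.87 atm.
Adiabatic: P₂ = P₁(V₁/V₂)^γ = 1.88×11.1^(7/5) = 54.65 atm.

adiabatic: 54.7 atm; isothermal: 20.9 atm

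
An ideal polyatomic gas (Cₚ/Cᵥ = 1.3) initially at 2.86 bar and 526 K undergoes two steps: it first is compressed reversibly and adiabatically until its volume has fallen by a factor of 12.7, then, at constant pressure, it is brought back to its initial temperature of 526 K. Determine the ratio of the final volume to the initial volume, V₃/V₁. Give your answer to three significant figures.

Adiabatic step: V₂/V₁ = 0.07874; T₂ = T₁·12.7^(0.3) = 1128 K.
Isobaric step: V₃/V₂ = T₃/T₂ = 526/1128.
V₃/V₁ = (V₂/V₁)(V₃/V₂) = 0.07874 × (526/1128) = 0.03673.

V₃/V₁ ≈ 0.0367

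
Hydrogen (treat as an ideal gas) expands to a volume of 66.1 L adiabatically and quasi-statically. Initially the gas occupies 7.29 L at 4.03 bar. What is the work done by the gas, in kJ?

γ = 7/5 for a diatomic ideal gas.
P₂ = P₁(V₁/V₂)^γ = 4.03×(7.29/66.1)^(7/5) = 0.184 bar.
For a reversible adiabat, W_by_gas = (P₁V₁ − P₂V₂)/(γ−1).
W_by = (403000×0.00729 − 18400×0.0661) / (2/5) = 4304 J.

W ≈ 4.30 kJ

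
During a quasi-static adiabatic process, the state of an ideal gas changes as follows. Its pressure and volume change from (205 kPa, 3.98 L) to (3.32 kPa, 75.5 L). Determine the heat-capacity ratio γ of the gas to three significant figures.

PV^γ = const ⇒ γ = ln(P₂/P₁) / ln(V₁/V₂).
γ = ln(3.32/205) / ln(3.98/75.5) = 1.401.

γ ≈ 1.40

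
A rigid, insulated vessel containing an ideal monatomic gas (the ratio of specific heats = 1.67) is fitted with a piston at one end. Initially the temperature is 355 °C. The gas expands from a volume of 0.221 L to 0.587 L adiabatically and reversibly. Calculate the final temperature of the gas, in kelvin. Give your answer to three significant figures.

T₂ ≈ 326 K

For a reversible adiabat TV^(γ−1) is constant, so T₂ = T₁ (V₁/V₂)^(γ−1).
T₁ = 355 °C = 628.1 K.
T₂ = 628.1 × (0.221/0.587)^(0.67) = 326.5 K.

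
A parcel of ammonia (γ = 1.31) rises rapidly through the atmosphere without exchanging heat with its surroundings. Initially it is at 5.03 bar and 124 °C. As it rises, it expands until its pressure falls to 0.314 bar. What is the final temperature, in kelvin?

T₂ ≈ 206 K

Adiabatic: T₂/T₁ = (P₂/P₁)^((γ−1)/γ).
T₁ = 124 °C = 397.1 K.
T₂ = 397.1 × (0.314/5.03)^(0.237) = 206 K.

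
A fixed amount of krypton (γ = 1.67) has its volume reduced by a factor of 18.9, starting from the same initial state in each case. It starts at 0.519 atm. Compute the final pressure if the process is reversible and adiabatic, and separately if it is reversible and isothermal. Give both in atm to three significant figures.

adiabatic: 70.3 atm; isothermal: 9.81 atm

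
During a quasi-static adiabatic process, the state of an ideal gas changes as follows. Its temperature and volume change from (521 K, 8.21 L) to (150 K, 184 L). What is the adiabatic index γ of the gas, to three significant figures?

TV^(γ−1) = const ⇒ γ − 1 = ln(T₂/T₁) / ln(V₁/V₂).
γ = 1 + ln(150/521) / ln(8.21/184) = 1.4.

γ ≈ 1.40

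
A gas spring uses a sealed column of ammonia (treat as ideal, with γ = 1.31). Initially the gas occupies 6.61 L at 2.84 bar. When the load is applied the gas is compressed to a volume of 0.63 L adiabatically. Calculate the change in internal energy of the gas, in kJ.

ΔU ≈ 6.49 kJ

P₂ = P₁(V₁/V₂)^γ = 2.84×(6.61/0.63)^(1.31) = 61.75 bar.
For a reversible adiabat, W_by_gas = (P₁V₁ − P₂V₂)/(γ−1).
W_by = (284000×0.00661 − 6.175×10^6×0.00063) / (0.31) = -6494 J.
Q = 0 ⇒ ΔU = −W_by = 6494 J.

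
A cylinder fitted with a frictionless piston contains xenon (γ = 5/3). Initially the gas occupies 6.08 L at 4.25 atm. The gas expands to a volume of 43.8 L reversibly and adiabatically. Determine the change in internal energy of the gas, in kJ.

P₂ = P₁(V₁/V₂)^γ = 4.25×(6.08/43.8)^(5/3) = 0.1582 atm.
For a reversible adiabat, W_by_gas = (P₁V₁ − P₂V₂)/(γ−1).
W_by = (430600×0.00608 − 16030×0.0438) / (2/3) = 2874 J.
Q = 0 ⇒ ΔU = −W_by = -2874 J.

ΔU ≈ -2.87 kJ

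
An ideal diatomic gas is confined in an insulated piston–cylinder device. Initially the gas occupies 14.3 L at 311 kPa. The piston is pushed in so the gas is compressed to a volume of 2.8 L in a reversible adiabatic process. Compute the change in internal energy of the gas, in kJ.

ΔU ≈ 10.2 kJ

γ = 7/5 for a diatomic ideal gas.
P₂ = P₁(V₁/V₂)^γ = 311×(14.3/2.8)^(7/5) = 3049 kPa.
For a reversible adiabat, W_by_gas = (P₁V₁ − P₂V₂)/(γ−1).
W_by = (311000×0.0143 − 3.049×10^6×0.0028) / (2/5) = -10230 J.
Q = 0 ⇒ ΔU = −W_by = 10230 J.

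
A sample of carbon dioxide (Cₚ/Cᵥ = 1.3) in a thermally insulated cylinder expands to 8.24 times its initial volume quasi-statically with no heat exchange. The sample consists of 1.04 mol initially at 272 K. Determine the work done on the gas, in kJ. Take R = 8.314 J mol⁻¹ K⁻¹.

W ≈ -3.68 kJ

Adiabatic: T₁V₁^(γ−1) = T₂V₂^(γ−1) ⇒ T₂ = T₁ (V₁/V₂)^(γ−1).
T₂ = 272 × (1/8.24)^(0.3) = 144.5 K.
Q = 0, so ΔU = W_on_gas = nCᵥΔT with Cᵥ = R/(γ−1) = 27.71 J/(mol·K).
ΔU = 1.04 × 27.71 × (144.5 − 272) = -3676 J.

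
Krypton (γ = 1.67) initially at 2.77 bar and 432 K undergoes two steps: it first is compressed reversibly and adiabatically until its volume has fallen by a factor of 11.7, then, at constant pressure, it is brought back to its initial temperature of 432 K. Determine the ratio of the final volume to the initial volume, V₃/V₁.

V₃/V₁ ≈ 0.0164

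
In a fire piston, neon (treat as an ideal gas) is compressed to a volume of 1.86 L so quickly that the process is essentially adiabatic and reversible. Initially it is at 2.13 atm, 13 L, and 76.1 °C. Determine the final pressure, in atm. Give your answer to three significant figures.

P₂ ≈ 54.4 atm

Since PV^γ is constant along a reversible adiabat, P₂ = P₁ (V₁/V₂)^γ.
γ = 5/3 for a monatomic ideal gas.
P₂ = 2.13 × (13/1.86)^(5/3) = 54.42 atm.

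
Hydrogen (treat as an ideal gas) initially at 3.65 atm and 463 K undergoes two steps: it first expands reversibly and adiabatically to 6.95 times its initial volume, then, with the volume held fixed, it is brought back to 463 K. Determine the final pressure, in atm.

For a diatomic ideal gas γ = 7/5.
Adiabatic step (PV^γ = const): P₂ = 3.65×(1/6.95)^(7/5) = 0.2418 atm; T₂ = 463×(1/6.95)^(2/5) = 213.2 K.
Isochoric: P₃ = P₂(T₃/T₂) = 0.2418 × (463/213.2) = 0.5252 atm.

P₃ ≈ 0.525 atm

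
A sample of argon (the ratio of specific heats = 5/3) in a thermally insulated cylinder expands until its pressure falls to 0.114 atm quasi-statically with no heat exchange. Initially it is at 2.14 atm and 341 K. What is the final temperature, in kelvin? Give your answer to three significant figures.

T₂ ≈ 106 K

Adiabatic: T₂/T₁ = (P₂/P₁)^((γ−1)/γ).
T₂ = 341 × (0.114/2.14)^(2/5) = 105.5 K.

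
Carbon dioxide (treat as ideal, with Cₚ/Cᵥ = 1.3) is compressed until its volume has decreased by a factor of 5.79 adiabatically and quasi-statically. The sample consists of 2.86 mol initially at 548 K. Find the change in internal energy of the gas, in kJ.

ΔU ≈ 30.1 kJ

Adiabatic: T₁V₁^(γ−1) = T₂V₂^(γ−1) ⇒ T₂ = T₁ (V₁/V₂)^(γ−1).
T₂ = 548 × 5.79^(0.3) = 928.1 K.
Q = 0, so ΔU = W_on_gas = nCᵥΔT with Cᵥ = R/(γ−1) = 27.71 J/(mol·K).
ΔU = 2.86 × 27.71 × (928.1 − 548) = 30120 J.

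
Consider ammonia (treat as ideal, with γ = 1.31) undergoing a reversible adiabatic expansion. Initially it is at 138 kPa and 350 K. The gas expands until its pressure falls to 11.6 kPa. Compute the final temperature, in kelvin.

T₂ ≈ 195 K

Adiabatic: T₂/T₁ = (P₂/P₁)^((γ−1)/γ).
T₂ = 350 × (11.6/138)^(0.237) = 194.8 K.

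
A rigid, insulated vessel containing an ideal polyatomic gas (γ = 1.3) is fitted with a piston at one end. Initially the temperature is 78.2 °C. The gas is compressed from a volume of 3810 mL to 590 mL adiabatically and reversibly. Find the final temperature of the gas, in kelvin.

T₂ ≈ 615 K

For a reversible adiabat TV^(γ−1) is constant, so T₂ = T₁ (V₁/V₂)^(γ−1).
T₁ = 78.2 °C = 351.3 K.
T₂ = 351.3 × (3810/590)^(0.3) = 614.8 K.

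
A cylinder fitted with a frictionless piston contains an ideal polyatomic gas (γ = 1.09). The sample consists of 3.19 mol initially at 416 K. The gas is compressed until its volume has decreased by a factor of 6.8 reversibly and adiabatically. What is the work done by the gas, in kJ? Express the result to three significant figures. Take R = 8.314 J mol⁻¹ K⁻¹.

W ≈ -23.1 kJ

Adiabatic: T₁V₁^(γ−1) = T₂V₂^(γ−1) ⇒ T₂ = T₁ (V₁/V₂)^(γ−1).
T₂ = 416 × 6.8^(0.09) = 494.3 K.
Q = 0, so ΔU = W_on_gas = nCᵥΔT with Cᵥ = R/(γ−1) = 92.38 J/(mol·K).
ΔU = 3.19 × 92.38 × (494.3 − 416) = 23080 J.
Work done by the gas = −ΔU = -23080 J.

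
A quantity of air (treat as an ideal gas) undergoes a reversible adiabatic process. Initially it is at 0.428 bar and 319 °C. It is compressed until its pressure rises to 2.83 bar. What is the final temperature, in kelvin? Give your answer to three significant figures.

T₂ ≈ 1020 K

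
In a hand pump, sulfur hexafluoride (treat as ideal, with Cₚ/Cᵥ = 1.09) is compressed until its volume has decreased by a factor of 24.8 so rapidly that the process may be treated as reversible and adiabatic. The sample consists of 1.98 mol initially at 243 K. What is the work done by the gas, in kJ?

W ≈ -14.9 kJ

For a reversible adiabat TV^(γ−1) is constant, so T₂ = T₁ (V₁/V₂)^(γ−1).
T₂ = 243 × 24.8^(0.09) = 324.4 K.
Q = 0, so ΔU = W_on_gas = nCᵥΔT with Cᵥ = R/(γ−1) = 92.38 J/(mol·K).
ΔU = 1.98 × 92.38 × (324.4 − 243) = 14890 J.
Work done by the gas = −ΔU = -14890 J.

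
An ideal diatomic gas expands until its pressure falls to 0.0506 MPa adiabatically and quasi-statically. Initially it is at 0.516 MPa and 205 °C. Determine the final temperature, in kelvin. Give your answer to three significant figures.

T₂ ≈ 246 K

Adiabatic: T₂/T₁ = (P₂/P₁)^((γ−1)/γ).
For a diatomic ideal gas γ = 7/5, so (γ−1)/γ = 2/7.
T₁ = 205 °C = 478.1 K.
T₂ = 478.1 × (0.0506/0.516)^(2/7) = 246.3 K.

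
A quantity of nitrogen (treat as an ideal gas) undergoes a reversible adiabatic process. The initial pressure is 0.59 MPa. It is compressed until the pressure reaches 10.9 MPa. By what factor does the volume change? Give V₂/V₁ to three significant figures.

V₂/V₁ ≈ 0.125

From PV^γ = const, V₂/V₁ = (P₁/P₂)^(1/γ).
For a diatomic ideal gas γ = 7/5.
V₂/V₁ = (0.59/10.9)^(5/7) = 0.1245.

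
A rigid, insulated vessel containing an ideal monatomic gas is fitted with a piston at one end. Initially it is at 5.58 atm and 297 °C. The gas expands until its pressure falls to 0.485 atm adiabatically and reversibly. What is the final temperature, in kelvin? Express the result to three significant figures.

T₂ ≈ 215 K

Along an adiabat T P^((1−γ)/γ) is constant, so T₂ = T₁ (P₂/P₁)^((γ−1)/γ).
For a monatomic ideal gas γ = 5/3, so (γ−1)/γ = 2/5.
T₁ = 297 °C = 570.1 K.
T₂ = 570.1 × (0.485/5.58)^(2/5) = 214.6 K.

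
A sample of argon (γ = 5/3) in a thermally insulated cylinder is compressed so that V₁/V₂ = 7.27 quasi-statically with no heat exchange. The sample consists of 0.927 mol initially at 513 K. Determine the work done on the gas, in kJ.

For a reversible adiabat TV^(γ−1) is constant, so T₂ = T₁ (V₁/V₂)^(γ−1).
T₂ = 513 × 7.27^(2/3) = 1925 K.
Q = 0, so ΔU = W_on_gas = nCᵥΔT with Cᵥ = R/(γ−1) = 12.47 J/(mol·K).
ΔU = 0.927 × 12.47 × (1925 − 513) = 16330 J.

W ≈ 16.3 kJ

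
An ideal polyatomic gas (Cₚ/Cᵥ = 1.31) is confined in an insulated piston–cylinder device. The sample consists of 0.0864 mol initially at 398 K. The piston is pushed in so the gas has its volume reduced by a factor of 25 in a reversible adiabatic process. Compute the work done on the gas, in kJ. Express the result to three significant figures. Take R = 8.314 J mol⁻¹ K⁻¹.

For a reversible adiabat TV^(γ−1) is constant, so T₂ = T₁ (V₁/V₂)^(γ−1).
T₂ = 398 × 25^(0.31) = 1080 K.
Q = 0, so ΔU = W_on_gas = nCᵥΔT with Cᵥ = R/(γ−1) = 26.82 J/(mol·K).
ΔU = 0.0864 × 26.82 × (1080 − 398) = 1579 J.

W ≈ 1.58 kJ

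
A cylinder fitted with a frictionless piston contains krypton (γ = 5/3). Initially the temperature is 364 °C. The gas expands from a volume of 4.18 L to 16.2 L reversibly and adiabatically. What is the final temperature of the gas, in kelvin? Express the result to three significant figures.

T₂ ≈ 258 K

Adiabatic: T₁V₁^(γ−1) = T₂V₂^(γ−1) ⇒ T₂ = T₁ (V₁/V₂)^(γ−1).
T₁ = 364 °C = 637.1 K.
T₂ = 637.1 × (4.18/16.2)^(2/3) = 258.2 K.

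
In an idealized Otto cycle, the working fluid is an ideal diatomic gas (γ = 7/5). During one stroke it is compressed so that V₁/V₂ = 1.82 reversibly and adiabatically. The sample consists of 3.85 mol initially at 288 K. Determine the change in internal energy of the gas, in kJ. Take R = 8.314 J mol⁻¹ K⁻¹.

ΔU ≈ 6.24 kJ

Adiabatic: T₁V₁^(γ−1) = T₂V₂^(γ−1) ⇒ T₂ = T₁ (V₁/V₂)^(γ−1).
T₂ = 288 × 1.82^(2/5) = 365.9 K.
Q = 0, so ΔU = W_on_gas = nCᵥΔT with Cᵥ = R/(γ−1) = 20.79 J/(mol·K).
ΔU = 3.85 × 20.79 × (365.9 − 288) = 6238 J.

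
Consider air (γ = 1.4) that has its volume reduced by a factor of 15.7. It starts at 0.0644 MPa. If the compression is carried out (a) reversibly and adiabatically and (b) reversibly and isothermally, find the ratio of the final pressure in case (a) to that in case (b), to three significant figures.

P_adiabatic / P_isothermal ≈ 3.01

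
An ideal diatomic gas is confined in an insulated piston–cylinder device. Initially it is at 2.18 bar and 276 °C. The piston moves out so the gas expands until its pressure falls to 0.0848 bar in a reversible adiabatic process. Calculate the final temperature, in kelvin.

T₂ ≈ 217 K

Along an adiabat T P^((1−γ)/γ) is constant, so T₂ = T₁ (P₂/P₁)^((γ−1)/γ).
For a diatomic ideal gas γ = 7/5, so (γ−1)/γ = 2/7.
T₁ = 276 °C = 549.1 K.
T₂ = 549.1 × (0.0848/2.18)^(2/7) = 217.2 K.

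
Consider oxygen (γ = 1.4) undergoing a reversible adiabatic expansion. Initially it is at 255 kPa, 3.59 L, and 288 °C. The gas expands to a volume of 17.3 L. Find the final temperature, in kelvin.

T₂ ≈ 299 K

Adiabatic: T₁V₁^(γ−1) = T₂V₂^(γ−1) ⇒ T₂ = T₁ (V₁/V₂)^(γ−1).
T₁ = 288 °C = 561.1 K.
T₂ = 561.1 × (3.59/17.3)^(0.4) = 299.2 K.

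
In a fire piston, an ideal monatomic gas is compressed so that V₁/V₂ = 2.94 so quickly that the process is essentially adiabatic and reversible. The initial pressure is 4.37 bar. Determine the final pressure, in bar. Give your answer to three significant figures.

Since PV^γ is constant along a reversible adiabat, P₂ = P₁ (V₁/V₂)^γ.
For a monatomic ideal gas γ = 5/3.
P₂ = 4.37 × 2.94^(5/3) = 26.37 bar.

P₂ ≈ 26.4 bar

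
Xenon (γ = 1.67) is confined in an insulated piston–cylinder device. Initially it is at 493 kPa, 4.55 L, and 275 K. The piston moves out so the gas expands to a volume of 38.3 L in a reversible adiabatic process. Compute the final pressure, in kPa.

P₂ ≈ 14.1 kPa

Since PV^γ is constant along a reversible adiabat, P₂ = P₁ (V₁/V₂)^γ.
P₂ = 493 × (4.55/38.3)^(1.67) = 14.05 kPa.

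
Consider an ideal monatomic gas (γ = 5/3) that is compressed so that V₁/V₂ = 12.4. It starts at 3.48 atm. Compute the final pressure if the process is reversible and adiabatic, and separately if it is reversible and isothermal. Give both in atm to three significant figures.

adiabatic: 231 atm; isothermal: 43.2 atm

Isothermal: P₂ = P₁(V₁/V₂) = 3.48×12.4 = 43.15 atm.
Adiabatic: P₂ = P₁(V₁/V₂)^γ = 3.48×12.4^(5/3) = 231.2 atm.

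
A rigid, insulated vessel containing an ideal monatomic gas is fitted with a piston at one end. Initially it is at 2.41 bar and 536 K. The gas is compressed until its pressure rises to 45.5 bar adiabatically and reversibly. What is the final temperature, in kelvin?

Along an adiabat T P^((1−γ)/γ) is constant, so T₂ = T₁ (P₂/P₁)^((γ−1)/γ).
For a monatomic ideal gas γ = 5/3, so (γ−1)/γ = 2/5.
T₂ = 536 × (45.5/2.41)^(2/5) = 1736 K.

T₂ ≈ 1740 K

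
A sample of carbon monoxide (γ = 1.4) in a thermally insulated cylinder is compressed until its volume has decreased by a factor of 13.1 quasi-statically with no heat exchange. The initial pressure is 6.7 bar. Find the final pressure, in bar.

P₂ ≈ 246 bar

Since PV^γ is constant along a reversible adiabat, P₂ = P₁ (V₁/V₂)^γ.
P₂ = 6.7 × 13.1^(1.4) = 245.6 bar.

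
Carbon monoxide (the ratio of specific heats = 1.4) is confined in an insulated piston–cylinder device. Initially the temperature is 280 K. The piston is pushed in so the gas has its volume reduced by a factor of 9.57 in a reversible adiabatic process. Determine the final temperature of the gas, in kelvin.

T₂ ≈ 691 K

For a reversible adiabat TV^(γ−1) is constant, so T₂ = T₁ (V₁/V₂)^(γ−1).
T₂ = 280 × 9.57^(0.4) = 691.1 K.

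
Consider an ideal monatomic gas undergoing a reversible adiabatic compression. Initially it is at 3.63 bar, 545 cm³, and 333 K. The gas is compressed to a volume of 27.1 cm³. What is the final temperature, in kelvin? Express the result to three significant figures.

T₂ ≈ 2460 K

For a reversible adiabat TV^(γ−1) is constant, so T₂ = T₁ (V₁/V₂)^(γ−1).
γ = 5/3 for a monatomic ideal gas.
T₂ = 333 × (545/27.1)^(2/3) = 2463 K.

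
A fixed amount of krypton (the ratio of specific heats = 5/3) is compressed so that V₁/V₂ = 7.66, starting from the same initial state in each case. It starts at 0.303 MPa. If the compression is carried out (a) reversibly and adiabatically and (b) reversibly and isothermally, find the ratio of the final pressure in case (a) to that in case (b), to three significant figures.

P_adiabatic / P_isothermal ≈ 3.89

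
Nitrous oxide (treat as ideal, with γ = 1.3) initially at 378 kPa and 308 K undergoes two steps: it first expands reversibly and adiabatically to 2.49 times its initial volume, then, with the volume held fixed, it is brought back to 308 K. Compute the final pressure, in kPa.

Adiabatic step (PV^γ = const): P₂ = 378×(1/2.49)^(1.3) = 115.5 kPa; T₂ = 308×(1/2.49)^(0.3) = 234.3 K.
Isochoric: P₃ = P₂(T₃/T₂) = 115.5 × (308/234.3) = 151.8 kPa.

P₃ ≈ 152 kPa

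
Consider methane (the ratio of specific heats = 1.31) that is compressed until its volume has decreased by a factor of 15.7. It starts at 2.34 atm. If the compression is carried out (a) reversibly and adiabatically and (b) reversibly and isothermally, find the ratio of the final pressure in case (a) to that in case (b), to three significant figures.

Isothermal: P_b = P₁(V₁/V₂) = 2.34×15.7.
Adiabatic: P_a = P₁(V₁/V₂)^γ = 2.34×15.7^(1.31).
P_a/P_b = (V₁/V₂)^(γ−1) = 15.7^(0.31) = 2.348.

P_adiabatic / P_isothermal ≈ 2.35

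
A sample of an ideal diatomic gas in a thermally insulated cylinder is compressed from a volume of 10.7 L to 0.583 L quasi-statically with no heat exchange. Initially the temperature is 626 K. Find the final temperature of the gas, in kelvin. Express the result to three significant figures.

For a reversible adiabat TV^(γ−1) is constant, so T₂ = T₁ (V₁/V₂)^(γ−1).
For a diatomic ideal gas γ = 7/5, so γ−1 = 2/5.
T₂ = 626 × (10.7/0.583)^(2/5) = 2005 K.

T₂ ≈ 2000 K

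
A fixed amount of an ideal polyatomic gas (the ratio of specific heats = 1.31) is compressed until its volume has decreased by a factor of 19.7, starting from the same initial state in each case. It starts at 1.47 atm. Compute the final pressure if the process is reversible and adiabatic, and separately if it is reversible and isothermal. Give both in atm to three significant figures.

Isothermal: P₂ = P₁(V₁/V₂) = 1.47×19.7 = 28.96 atm.
Adiabatic: P₂ = P₁(V₁/V₂)^γ = 1.47×19.7^(1.31) = 72.96 atm.

adiabatic: 73.0 atm; isothermal: 29.0 atm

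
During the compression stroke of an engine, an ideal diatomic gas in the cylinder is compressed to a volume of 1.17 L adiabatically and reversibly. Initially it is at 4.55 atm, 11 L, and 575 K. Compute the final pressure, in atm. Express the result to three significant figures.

Since PV^γ is constant along a reversible adiabat, P₂ = P₁ (V₁/V₂)^γ.
γ = 7/5 for a diatomic ideal gas.
P₂ = 4.55 × (11/1.17)^(7/5) = 104.8 atm.

P₂ ≈ 105 atm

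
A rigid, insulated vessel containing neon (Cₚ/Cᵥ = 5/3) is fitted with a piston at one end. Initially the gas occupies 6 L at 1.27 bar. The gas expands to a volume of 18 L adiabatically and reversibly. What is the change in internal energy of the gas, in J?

P₂ = P₁(V₁/V₂)^γ = 1.27×(6/18)^(5/3) = 0.2035 bar.
For a reversible adiabat, W_by_gas = (P₁V₁ − P₂V₂)/(γ−1).
W_by = (127000×0.006 − 20350×0.018) / (2/3) = 593.5 J.
Q = 0 ⇒ ΔU = −W_by = -593.5 J.

ΔU ≈ -594 J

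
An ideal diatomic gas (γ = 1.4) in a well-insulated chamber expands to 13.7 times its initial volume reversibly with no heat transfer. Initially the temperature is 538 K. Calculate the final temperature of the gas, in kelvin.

T₂ ≈ 189 K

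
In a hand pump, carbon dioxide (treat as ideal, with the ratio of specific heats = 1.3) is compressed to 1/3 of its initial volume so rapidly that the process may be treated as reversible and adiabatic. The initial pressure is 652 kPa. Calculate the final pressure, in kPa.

P₂ ≈ 2720 kPa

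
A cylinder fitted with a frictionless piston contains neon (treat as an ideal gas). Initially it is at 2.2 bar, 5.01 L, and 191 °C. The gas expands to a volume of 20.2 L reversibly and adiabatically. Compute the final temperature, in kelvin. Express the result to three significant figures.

T₂ ≈ 183 K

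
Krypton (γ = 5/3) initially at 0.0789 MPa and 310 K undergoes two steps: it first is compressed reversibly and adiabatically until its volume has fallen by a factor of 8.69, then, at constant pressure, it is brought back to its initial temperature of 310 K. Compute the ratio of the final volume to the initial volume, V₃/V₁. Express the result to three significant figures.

V₃/V₁ ≈ 0.0272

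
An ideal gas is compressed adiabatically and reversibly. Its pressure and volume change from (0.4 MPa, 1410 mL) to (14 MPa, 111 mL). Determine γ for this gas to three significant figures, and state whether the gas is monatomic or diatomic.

γ ≈ 1.40; diatomic

PV^γ = const ⇒ γ = ln(P₂/P₁) / ln(V₁/V₂).
γ = ln(14/0.4) / ln(1410/111) = 1.399.
γ ≈ 1.40 is close to 7/5, so the gas is diatomic.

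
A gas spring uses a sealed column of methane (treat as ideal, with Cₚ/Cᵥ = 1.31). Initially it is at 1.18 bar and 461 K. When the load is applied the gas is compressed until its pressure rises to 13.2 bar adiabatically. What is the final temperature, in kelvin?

T₂ ≈ 816 K

Along an adiabat T P^((1−γ)/γ) is constant, so T₂ = T₁ (P₂/P₁)^((γ−1)/γ).
T₂ = 461 × (13.2/1.18)^(0.237) = 816.3 K.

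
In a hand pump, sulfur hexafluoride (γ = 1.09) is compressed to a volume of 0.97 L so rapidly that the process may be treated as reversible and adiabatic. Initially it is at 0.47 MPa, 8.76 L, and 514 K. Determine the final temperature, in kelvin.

T₂ ≈ 627 K

Adiabatic: T₁V₁^(γ−1) = T₂V₂^(γ−1) ⇒ T₂ = T₁ (V₁/V₂)^(γ−1).
T₂ = 514 × (8.76/0.97)^(0.09) = 626.6 K.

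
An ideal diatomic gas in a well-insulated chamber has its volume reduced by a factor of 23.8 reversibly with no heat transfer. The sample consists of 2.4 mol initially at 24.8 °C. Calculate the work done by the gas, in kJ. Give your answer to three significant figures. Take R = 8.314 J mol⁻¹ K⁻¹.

For a reversible adiabat TV^(γ−1) is constant, so T₂ = T₁ (V₁/V₂)^(γ−1).
γ = 7/5 for a diatomic ideal gas, so γ−1 = 2/5.
T₁ = 24.8 °C = 297.9 K.
T₂ = 297.9 × 23.8^(2/5) = 1059 K.
Q = 0, so ΔU = W_on_gas = nCᵥΔT with Cᵥ = R/(γ−1) = 20.79 J/(mol·K).
ΔU = 2.4 × 20.79 × (1059 − 297.9) = 37950 J.
Work done by the gas = −ΔU = -37950 J.

W ≈ -37.9 kJ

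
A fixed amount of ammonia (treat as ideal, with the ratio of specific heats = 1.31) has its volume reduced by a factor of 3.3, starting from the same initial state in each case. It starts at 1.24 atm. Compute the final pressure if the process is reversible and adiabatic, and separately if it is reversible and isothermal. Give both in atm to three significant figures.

adiabatic: 5.92 atm; isothermal: 4.09 atm

Isothermal: P₂ = P₁(V₁/V₂) = 1.24×3.3 = 4.092 atm.
Adiabatic: P₂ = P₁(V₁/V₂)^γ = 1.24×3.3^(1.31) = 5.925 atm.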